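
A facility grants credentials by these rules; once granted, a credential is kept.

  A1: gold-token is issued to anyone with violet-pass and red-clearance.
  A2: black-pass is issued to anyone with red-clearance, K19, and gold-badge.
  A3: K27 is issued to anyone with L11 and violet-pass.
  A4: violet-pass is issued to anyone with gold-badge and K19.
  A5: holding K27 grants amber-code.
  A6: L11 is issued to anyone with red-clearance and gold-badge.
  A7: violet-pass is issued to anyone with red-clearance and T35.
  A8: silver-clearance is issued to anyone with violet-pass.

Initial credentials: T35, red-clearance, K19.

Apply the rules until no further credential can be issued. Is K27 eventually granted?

No

K27 would need L11 and violet-pass (A3), but L11 is never granted.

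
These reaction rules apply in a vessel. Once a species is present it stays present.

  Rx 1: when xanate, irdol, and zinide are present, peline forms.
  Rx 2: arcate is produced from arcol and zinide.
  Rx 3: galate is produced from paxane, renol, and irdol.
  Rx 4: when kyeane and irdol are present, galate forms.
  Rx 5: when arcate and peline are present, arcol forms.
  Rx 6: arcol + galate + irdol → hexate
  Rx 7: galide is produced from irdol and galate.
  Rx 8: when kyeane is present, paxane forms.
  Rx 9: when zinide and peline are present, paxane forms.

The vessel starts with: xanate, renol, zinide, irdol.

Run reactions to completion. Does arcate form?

arcate would need arcol and zinide (Rx 2), but arcol never forms.

No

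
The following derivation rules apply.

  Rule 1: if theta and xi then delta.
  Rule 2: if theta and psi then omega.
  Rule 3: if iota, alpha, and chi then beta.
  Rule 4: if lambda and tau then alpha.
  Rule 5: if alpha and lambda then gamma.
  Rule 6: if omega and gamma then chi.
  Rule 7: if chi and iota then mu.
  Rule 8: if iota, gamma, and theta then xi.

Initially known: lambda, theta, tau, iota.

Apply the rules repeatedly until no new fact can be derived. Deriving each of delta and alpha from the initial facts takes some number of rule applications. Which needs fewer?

alpha: lambda and tau hold, so alpha follows (Rule 4). [1 rule application]
delta: From lambda and tau, Rule 4 gives alpha. alpha and lambda hold, so gamma follows (Rule 5). From iota, gamma, and theta, Rule 8 gives xi. theta and xi hold, so delta follows (Rule 1). [4 rule applications]
alpha needs fewer.

alpha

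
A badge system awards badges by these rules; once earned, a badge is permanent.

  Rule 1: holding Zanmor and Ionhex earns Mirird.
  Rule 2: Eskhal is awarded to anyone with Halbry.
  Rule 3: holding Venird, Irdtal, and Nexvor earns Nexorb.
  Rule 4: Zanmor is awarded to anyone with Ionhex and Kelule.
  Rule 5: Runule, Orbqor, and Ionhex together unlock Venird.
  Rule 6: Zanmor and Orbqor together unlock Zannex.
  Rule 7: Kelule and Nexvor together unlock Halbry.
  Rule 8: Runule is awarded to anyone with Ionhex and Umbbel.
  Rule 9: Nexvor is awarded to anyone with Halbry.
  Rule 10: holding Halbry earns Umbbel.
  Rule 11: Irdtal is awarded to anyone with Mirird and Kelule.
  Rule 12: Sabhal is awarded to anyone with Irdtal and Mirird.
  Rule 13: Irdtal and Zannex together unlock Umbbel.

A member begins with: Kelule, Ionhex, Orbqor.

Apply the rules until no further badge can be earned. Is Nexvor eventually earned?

Nexvor would need Halbry (Rule 9), but Halbry is never earned.

No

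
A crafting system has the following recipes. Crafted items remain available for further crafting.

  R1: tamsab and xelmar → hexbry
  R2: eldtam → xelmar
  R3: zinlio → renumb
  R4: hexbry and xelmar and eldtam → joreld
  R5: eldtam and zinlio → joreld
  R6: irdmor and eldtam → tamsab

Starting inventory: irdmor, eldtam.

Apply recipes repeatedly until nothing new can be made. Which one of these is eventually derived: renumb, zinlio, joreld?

joreld

eldtam → xelmar (R2).
irdmor and eldtam → tamsab (R6).
Using R1, tamsab and xelmar make hexbry.
hexbry and xelmar and eldtam → joreld (R4).
No rule produces zinlio, and it is not given. renumb would need zinlio (R3), but zinlio is never obtained.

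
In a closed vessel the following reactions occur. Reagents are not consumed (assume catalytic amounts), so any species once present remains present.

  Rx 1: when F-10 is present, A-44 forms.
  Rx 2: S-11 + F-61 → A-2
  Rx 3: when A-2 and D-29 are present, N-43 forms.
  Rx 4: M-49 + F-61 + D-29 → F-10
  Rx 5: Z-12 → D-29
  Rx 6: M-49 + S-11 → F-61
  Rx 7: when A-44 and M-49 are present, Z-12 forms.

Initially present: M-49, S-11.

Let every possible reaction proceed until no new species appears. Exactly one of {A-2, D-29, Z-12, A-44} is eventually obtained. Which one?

A-2

M-49 and S-11 present → F-61 forms (Rx 6).
S-11 and F-61 present → A-2 forms (Rx 2).
Z-12 would need A-44 and M-49 (Rx 7), but A-44 never forms. A-44 would need F-10 (Rx 1), but F-10 never forms. D-29 would need Z-12 (Rx 5), but Z-12 never forms.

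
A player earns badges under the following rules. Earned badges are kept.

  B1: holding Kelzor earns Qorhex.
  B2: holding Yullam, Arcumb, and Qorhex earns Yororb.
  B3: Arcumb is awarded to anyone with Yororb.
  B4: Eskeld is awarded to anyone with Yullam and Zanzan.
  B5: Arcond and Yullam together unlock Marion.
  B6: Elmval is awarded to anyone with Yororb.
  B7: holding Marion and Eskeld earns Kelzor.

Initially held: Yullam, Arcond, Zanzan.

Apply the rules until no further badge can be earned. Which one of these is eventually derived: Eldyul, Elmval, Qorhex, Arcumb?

With Arcond and Yullam, Marion is earned (B5).
With Yullam and Zanzan, Eskeld is earned (B4).
With Marion and Eskeld, Kelzor is earned (B7).
With Kelzor, Qorhex is earned (B1).
Arcumb would need Yororb (B3), but Yororb is never earned. Elmval would need Yororb (B6), but Yororb is never earned. No rule produces Eldyul, and it is not given.

Qorhex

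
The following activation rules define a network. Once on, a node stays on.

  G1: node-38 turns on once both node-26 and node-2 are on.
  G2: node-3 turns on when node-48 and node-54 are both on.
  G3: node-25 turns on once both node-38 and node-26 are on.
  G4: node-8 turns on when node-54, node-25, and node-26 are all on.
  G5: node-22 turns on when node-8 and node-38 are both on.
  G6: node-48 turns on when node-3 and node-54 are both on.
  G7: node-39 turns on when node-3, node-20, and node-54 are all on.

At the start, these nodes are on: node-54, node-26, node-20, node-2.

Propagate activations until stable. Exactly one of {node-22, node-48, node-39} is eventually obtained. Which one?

node-22

G1: node-26 and node-2 on → node-38 on.
node-38 and node-26 are on, so node-25 turns on (G3).
node-54, node-25, and node-26 are on, so node-8 turns on (G4).
node-8 and node-38 are on, so node-22 turns on (G5).
node-39 would need node-3, node-20, and node-54 (G7), but node-3 never turns on. node-48 would need node-3 and node-54 (G6), but node-3 never turns on.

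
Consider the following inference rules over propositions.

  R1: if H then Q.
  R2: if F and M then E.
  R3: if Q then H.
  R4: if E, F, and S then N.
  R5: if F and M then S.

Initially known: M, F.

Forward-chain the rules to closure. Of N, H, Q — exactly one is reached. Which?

F and M hold, so E follows (R2).
F and M hold, so S follows (R5).
E, F, and S hold, so N follows (R4).
Q would need H (R1), but H is never established. H would need Q (R3), but Q is never established.

N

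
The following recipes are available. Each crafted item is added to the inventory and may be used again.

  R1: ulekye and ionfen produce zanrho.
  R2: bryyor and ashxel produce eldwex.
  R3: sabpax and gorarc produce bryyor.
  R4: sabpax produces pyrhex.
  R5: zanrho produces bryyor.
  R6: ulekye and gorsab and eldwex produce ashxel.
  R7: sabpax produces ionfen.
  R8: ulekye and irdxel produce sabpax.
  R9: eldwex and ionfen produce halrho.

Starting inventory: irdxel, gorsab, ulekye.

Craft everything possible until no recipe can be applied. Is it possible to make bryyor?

Yes

ulekye and irdxel → sabpax (R8).
Using R7, sabpax makes ionfen.
Using R1, ulekye and ionfen make zanrho.
zanrho → bryyor (R5).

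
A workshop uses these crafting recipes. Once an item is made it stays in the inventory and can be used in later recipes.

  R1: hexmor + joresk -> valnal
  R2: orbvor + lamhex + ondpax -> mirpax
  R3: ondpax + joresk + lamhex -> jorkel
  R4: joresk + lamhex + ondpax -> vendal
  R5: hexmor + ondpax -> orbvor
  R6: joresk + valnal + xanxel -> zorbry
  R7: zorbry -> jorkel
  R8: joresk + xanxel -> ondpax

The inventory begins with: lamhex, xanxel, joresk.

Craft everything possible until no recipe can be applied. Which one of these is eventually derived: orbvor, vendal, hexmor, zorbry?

joresk + xanxel -> ondpax (R8).
joresk + lamhex + ondpax -> vendal (R4).
orbvor would need hexmor and ondpax (R5), but hexmor is never obtained. zorbry would need joresk, valnal, and xanxel (R6), but valnal is never obtained. No rule produces hexmor, and it is not given.

vendal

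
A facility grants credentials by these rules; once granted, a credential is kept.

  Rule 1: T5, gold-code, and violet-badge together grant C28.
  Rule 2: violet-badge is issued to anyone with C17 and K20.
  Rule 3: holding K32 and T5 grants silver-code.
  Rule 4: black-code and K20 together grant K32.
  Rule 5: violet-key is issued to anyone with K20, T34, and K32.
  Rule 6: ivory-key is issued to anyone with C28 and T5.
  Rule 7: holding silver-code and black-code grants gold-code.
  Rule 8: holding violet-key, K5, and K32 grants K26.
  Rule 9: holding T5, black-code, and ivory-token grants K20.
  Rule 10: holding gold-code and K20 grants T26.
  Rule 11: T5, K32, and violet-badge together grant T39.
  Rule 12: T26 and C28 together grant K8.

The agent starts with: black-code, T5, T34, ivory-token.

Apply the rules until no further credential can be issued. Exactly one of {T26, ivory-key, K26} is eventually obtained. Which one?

Holding T5, black-code, and ivory-token grants K20 (Rule 9).
Holding black-code and K20 grants K32 (Rule 4).
Holding K32 and T5 grants silver-code (Rule 3).
Holding silver-code and black-code grants gold-code (Rule 7).
Holding gold-code and K20 grants T26 (Rule 10).
ivory-key would need C28 and T5 (Rule 6), but C28 is never granted. K26 would need violet-key, K5, and K32 (Rule 8), but K5 is never granted.

T26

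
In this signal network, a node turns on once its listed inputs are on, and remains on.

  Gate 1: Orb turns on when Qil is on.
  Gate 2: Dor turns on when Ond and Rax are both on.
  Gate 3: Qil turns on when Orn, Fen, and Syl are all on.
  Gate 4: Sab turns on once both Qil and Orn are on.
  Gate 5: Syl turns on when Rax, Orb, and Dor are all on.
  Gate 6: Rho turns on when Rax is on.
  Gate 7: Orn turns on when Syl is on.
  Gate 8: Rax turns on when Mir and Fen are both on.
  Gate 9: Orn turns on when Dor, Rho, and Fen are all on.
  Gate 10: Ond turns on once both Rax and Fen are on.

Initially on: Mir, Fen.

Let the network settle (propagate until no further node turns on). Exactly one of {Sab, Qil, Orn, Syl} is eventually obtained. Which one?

Mir and Fen are on, so Rax turns on (Gate 8).
Gate 10: Rax and Fen on → Ond on.
Gate 6: Rax on → Rho on.
Gate 2: Ond and Rax on → Dor on.
Gate 9: Dor, Rho, and Fen on → Orn on.
Sab would need Qil and Orn (Gate 4), but Qil never turns on. Syl would need Rax, Orb, and Dor (Gate 5), but Orb never turns on. Qil would need Orn, Fen, and Syl (Gate 3), but Syl never turns on.

Orn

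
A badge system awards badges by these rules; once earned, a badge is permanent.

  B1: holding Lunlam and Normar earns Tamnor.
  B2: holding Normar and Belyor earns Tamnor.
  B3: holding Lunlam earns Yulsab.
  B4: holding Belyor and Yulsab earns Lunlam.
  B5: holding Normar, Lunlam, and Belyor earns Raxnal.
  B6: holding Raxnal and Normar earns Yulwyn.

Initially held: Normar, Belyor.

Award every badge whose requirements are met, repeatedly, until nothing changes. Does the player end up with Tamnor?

With Normar and Belyor, Tamnor is earned (B2).

Yes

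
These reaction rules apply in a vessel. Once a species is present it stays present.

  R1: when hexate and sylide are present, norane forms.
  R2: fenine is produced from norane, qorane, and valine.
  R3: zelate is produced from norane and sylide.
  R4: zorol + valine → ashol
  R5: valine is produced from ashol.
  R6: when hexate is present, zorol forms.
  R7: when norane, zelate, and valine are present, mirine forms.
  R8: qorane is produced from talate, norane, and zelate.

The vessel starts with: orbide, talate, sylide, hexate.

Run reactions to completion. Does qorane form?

hexate and sylide present → norane forms (R1).
norane and sylide present → zelate forms (R3).
talate, norane, and zelate present → qorane forms (R8).

Yes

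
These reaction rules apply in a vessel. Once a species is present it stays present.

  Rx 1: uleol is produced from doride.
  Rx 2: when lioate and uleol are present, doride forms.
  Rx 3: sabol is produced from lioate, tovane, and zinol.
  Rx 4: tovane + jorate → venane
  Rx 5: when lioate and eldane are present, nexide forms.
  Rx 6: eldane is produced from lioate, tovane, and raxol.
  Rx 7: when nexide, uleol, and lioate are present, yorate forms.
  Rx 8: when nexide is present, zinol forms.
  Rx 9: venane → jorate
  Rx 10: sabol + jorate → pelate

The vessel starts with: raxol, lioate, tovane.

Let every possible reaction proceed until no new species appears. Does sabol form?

lioate, tovane, and raxol present → eldane forms (Rx 6).
lioate and eldane present → nexide forms (Rx 5).
nexide present → zinol forms (Rx 8).
lioate, tovane, and zinol present → sabol forms (Rx 3).

Yes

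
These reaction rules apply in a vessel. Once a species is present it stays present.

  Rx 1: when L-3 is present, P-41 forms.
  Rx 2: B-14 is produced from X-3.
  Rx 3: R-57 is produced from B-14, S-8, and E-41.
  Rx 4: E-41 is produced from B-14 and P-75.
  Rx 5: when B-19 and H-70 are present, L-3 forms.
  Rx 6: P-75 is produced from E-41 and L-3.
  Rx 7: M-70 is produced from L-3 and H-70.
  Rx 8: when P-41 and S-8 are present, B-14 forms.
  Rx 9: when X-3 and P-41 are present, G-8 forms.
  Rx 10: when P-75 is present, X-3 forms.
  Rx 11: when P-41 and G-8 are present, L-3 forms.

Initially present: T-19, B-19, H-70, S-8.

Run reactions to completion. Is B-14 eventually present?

B-19 and H-70 present → L-3 forms (Rx 5).
L-3 present → P-41 forms (Rx 1).
P-41 and S-8 present → B-14 forms (Rx 8).

Yes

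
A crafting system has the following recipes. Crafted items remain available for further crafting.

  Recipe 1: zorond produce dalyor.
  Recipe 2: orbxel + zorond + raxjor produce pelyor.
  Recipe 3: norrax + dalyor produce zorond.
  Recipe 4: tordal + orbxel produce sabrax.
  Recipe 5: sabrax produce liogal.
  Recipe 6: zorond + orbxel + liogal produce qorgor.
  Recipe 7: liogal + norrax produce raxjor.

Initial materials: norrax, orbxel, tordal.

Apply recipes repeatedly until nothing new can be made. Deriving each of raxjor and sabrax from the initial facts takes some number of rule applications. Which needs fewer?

sabrax

sabrax: tordal + orbxel → sabrax (Recipe 4). [1 rule application]
raxjor: tordal + orbxel → sabrax (Recipe 4). Using Recipe 5, sabrax makes liogal. liogal + norrax → raxjor (Recipe 7). [3 rule applications]
sabrax needs fewer.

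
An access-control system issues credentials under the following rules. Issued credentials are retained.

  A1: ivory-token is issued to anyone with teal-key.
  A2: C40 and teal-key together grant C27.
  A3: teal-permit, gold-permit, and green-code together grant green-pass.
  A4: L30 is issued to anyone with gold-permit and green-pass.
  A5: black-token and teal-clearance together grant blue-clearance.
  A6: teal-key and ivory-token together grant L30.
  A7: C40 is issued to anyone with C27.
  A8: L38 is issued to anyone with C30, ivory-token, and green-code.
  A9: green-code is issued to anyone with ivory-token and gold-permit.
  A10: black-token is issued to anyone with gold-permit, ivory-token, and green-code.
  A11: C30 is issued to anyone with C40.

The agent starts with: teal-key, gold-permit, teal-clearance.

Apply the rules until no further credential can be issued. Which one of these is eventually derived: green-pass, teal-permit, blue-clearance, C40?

blue-clearance

Holding teal-key grants ivory-token (A1).
Holding ivory-token and gold-permit grants green-code (A9).
Holding gold-permit, ivory-token, and green-code grants black-token (A10).
Holding black-token and teal-clearance grants blue-clearance (A5).
C40 would need C27 (A7), but C27 is never granted. green-pass would need teal-permit, gold-permit, and green-code (A3), but teal-permit is never granted. No rule produces teal-permit, and it is not given.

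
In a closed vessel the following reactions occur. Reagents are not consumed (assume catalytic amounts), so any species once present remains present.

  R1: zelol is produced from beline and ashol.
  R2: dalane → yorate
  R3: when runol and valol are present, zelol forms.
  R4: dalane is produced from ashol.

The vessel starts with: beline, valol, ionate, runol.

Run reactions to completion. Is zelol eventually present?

runol and valol present → zelol forms (R3).

Yes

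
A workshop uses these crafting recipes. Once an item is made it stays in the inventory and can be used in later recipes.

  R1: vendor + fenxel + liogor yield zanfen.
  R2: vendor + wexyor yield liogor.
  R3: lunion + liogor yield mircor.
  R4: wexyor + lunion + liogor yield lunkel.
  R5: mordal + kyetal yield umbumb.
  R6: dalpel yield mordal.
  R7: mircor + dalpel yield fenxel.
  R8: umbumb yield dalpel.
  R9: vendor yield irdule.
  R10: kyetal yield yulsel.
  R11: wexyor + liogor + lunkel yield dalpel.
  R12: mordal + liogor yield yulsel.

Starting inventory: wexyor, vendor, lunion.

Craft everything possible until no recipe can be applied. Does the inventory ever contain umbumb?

umbumb would need mordal and kyetal (R5), but kyetal is never obtained.

No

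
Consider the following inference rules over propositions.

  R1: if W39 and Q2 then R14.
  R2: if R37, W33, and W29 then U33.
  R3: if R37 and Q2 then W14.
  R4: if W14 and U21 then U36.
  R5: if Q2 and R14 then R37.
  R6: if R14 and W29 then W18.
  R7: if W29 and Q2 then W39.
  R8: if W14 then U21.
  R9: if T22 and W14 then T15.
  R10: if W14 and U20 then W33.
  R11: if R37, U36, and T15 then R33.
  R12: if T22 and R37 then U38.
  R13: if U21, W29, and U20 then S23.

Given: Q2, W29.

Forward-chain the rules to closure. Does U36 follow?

From W29 and Q2, R7 gives W39.
W39 and Q2 hold, so R14 follows (R1).
From Q2 and R14, R5 gives R37.
From R37 and Q2, R3 gives W14.
W14 holds, so U21 follows (R8).
From W14 and U21, R4 gives U36.

Yes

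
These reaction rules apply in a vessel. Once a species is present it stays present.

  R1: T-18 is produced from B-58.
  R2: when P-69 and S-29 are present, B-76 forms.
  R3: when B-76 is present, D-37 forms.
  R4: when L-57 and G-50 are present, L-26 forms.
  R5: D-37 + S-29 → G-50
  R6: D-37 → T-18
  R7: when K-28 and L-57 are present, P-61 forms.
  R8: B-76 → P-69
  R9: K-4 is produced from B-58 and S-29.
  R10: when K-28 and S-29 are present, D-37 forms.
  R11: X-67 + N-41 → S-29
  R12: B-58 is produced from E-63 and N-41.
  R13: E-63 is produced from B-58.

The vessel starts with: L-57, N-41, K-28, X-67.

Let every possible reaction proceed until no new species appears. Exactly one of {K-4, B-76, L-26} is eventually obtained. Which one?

X-67 and N-41 present → S-29 forms (R11).
K-28 and S-29 present → D-37 forms (R10).
D-37 and S-29 present → G-50 forms (R5).
L-57 and G-50 present → L-26 forms (R4).
B-76 would need P-69 and S-29 (R2), but P-69 never forms. K-4 would need B-58 and S-29 (R9), but B-58 never forms.

L-26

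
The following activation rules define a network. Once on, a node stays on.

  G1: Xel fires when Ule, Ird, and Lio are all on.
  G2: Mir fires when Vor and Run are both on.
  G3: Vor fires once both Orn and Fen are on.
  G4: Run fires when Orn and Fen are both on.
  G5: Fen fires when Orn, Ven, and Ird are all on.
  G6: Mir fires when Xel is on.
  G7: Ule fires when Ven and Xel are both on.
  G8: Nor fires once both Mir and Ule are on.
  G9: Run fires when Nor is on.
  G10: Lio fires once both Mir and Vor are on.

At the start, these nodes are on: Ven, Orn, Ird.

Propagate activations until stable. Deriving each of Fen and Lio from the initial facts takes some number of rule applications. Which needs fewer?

Fen

Fen: Orn, Ven, and Ird are on, so Fen fires (G5). [1 rule application]
Lio: Orn, Ven, and Ird are on, so Fen fires (G5). Orn and Fen are on, so Run fires (G4). Orn and Fen are on, so Vor fires (G3). G2: Vor and Run on → Mir on. G10: Mir and Vor on → Lio on. [5 rule applications]
Fen needs fewer.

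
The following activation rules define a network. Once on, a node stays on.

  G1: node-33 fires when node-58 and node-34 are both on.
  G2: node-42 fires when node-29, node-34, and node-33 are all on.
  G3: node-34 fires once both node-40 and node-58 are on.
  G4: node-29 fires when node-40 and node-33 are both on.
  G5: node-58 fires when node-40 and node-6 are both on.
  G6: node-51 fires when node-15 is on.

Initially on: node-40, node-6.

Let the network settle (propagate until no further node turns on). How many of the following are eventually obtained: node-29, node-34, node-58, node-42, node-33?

5

G5: node-40 and node-6 on → node-58 on.
node-40 and node-58 are on, so node-34 fires (G3).
node-58 and node-34 are on, so node-33 fires (G1).
G4: node-40 and node-33 on → node-29 on.
node-29, node-34, and node-33 are on, so node-42 fires (G2).
node-29: reached.
node-34: reached.
node-58: reached.
node-42: reached.
node-33: reached.
All 5 are reached.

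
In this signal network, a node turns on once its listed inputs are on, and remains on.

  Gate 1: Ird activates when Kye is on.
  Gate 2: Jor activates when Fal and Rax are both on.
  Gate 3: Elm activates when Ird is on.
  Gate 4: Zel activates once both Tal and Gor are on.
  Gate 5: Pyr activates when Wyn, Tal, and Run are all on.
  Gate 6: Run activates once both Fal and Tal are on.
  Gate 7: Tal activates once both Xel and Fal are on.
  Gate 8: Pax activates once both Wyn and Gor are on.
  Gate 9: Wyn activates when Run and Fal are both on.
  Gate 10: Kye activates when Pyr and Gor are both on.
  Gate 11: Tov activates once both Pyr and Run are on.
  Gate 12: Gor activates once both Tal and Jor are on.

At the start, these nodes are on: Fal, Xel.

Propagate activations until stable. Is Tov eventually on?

Gate 7: Xel and Fal on → Tal on.
Fal and Tal are on, so Run activates (Gate 6).
Run and Fal are on, so Wyn activates (Gate 9).
Gate 5: Wyn, Tal, and Run on → Pyr on.
Gate 11: Pyr and Run on → Tov on.

Yes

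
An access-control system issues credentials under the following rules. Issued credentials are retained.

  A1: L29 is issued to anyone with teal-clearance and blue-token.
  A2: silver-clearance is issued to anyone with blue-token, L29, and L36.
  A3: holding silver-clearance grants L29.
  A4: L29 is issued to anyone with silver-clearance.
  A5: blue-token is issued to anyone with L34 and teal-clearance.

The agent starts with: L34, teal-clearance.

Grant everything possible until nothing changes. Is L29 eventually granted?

Yes

Holding L34 and teal-clearance grants blue-token (A5).
Holding teal-clearance and blue-token grants L29 (A1).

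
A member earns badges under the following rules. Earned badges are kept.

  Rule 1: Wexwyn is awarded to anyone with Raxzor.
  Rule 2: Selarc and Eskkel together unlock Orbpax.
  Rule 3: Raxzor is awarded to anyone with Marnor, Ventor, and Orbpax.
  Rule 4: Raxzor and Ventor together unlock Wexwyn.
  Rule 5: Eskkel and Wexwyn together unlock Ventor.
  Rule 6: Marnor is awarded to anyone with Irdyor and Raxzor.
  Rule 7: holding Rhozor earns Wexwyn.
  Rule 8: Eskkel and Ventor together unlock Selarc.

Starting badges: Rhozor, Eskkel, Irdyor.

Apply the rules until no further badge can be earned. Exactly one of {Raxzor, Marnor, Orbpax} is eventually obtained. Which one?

Orbpax

With Rhozor, Wexwyn is earned (Rule 7).
With Eskkel and Wexwyn, Ventor is earned (Rule 5).
With Eskkel and Ventor, Selarc is earned (Rule 8).
With Selarc and Eskkel, Orbpax is earned (Rule 2).
Raxzor would need Marnor, Ventor, and Orbpax (Rule 3), but Marnor is never earned. Marnor would need Irdyor and Raxzor (Rule 6), but Raxzor is never earned.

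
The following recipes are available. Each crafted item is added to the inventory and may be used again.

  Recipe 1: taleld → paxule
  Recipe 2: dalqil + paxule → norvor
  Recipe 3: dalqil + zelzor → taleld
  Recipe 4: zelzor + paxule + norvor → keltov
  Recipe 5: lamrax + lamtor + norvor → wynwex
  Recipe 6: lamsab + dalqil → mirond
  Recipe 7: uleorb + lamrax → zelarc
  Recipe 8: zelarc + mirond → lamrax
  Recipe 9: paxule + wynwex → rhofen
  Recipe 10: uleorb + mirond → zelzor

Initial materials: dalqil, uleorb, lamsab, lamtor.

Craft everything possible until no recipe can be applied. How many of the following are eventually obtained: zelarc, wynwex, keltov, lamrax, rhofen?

Using Recipe 6, lamsab and dalqil make mirond.
uleorb + mirond → zelzor (Recipe 10).
dalqil + zelzor → taleld (Recipe 3).
taleld → paxule (Recipe 1).
dalqil + paxule → norvor (Recipe 2).
Using Recipe 4, zelzor, paxule, and norvor make keltov.
zelarc would need uleorb and lamrax (Recipe 7), but lamrax is never obtained.
wynwex would need lamrax, lamtor, and norvor (Recipe 5), but lamrax is never obtained.
keltov: reached.
lamrax would need zelarc and mirond (Recipe 8), but zelarc is never obtained.
rhofen would need paxule and wynwex (Recipe 9), but wynwex is never obtained.
Reached: keltov — 1 of the 5.

1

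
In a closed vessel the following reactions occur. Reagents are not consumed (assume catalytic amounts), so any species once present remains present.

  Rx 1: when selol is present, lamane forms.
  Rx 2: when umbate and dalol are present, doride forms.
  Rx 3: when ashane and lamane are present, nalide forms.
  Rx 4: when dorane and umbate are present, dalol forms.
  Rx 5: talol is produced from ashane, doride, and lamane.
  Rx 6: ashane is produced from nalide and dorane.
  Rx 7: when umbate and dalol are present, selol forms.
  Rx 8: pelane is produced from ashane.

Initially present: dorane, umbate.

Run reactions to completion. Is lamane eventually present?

Yes

dorane and umbate present → dalol forms (Rx 4).
umbate and dalol present → selol forms (Rx 7).
selol present → lamane forms (Rx 1).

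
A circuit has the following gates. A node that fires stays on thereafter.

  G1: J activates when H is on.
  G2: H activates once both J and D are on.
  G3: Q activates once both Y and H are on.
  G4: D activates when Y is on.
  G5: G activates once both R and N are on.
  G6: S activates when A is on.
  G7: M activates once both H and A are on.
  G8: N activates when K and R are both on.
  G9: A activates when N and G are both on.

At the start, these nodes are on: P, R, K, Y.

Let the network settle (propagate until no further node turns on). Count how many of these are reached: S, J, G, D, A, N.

5

G8: K and R on → N on.
G4: Y on → D on.
R and N are on, so G activates (G5).
N and G are on, so A activates (G9).
A is on, so S activates (G6).
S: reached.
J would need H (G1), but H never turns on.
G: reached.
D: reached.
A: reached.
N: reached.
Reached: S, G, D, A, and N — 5 of the 6.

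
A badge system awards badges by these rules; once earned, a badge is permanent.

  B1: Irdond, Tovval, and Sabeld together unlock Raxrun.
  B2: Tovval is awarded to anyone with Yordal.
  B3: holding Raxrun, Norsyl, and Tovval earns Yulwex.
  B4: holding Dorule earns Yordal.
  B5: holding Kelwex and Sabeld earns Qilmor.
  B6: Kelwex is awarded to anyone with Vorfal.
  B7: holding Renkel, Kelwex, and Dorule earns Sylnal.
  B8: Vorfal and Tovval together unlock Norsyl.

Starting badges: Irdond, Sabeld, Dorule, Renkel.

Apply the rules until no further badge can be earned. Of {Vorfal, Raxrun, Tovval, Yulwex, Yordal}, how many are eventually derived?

3

With Dorule, Yordal is earned (B4).
With Yordal, Tovval is earned (B2).
With Irdond, Tovval, and Sabeld, Raxrun is earned (B1).
No rule produces Vorfal, and it is not given.
Raxrun: reached.
Tovval: reached.
Yulwex would need Raxrun, Norsyl, and Tovval (B3), but Norsyl is never earned.
Yordal: reached.
Reached: Raxrun, Tovval, and Yordal — 3 of the 5.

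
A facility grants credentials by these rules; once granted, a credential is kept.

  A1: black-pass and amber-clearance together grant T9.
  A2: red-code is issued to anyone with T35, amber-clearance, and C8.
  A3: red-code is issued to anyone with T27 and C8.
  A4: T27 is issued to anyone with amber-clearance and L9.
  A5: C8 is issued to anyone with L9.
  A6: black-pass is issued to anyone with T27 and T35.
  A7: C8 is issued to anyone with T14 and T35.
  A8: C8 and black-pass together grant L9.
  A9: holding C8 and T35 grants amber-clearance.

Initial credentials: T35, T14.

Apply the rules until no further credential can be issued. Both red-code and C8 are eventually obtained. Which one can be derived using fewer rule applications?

C8: Holding T14 and T35 grants C8 (A7). [1 rule application]
red-code: Holding T14 and T35 grants C8 (A7). Holding C8 and T35 grants amber-clearance (A9). Holding T35, amber-clearance, and C8 grants red-code (A2). [3 rule applications]
C8 needs fewer.

C8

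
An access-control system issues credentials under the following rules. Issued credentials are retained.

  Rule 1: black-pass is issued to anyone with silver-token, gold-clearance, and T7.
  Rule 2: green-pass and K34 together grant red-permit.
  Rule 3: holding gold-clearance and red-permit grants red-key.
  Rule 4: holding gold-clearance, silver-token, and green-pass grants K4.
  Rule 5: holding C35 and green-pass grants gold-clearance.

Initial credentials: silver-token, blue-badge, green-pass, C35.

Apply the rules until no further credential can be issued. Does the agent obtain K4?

Yes

Holding C35 and green-pass grants gold-clearance (Rule 5).
Holding gold-clearance, silver-token, and green-pass grants K4 (Rule 4).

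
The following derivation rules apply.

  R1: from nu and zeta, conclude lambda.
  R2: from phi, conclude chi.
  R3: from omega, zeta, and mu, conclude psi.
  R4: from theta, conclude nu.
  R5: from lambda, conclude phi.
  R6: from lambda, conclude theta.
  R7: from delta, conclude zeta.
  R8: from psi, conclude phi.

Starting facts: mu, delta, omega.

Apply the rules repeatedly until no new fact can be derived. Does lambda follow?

lambda would need nu and zeta (R1), but nu is never established.

No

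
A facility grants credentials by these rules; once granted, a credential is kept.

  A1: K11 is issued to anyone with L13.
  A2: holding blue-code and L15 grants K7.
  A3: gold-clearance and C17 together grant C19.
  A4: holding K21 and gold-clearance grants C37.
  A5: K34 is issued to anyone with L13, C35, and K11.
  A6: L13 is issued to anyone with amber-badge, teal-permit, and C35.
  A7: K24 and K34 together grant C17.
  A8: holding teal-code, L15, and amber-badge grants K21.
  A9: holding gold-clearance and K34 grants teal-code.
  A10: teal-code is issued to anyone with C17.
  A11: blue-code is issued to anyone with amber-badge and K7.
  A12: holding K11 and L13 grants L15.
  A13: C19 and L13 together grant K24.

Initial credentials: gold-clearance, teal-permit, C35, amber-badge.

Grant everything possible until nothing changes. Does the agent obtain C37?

Holding amber-badge, teal-permit, and C35 grants L13 (A6).
Holding L13 grants K11 (A1).
Holding L13, C35, and K11 grants K34 (A5).
Holding K11 and L13 grants L15 (A12).
Holding gold-clearance and K34 grants teal-code (A9).
Holding teal-code, L15, and amber-badge grants K21 (A8).
Holding K21 and gold-clearance grants C37 (A4).

Yes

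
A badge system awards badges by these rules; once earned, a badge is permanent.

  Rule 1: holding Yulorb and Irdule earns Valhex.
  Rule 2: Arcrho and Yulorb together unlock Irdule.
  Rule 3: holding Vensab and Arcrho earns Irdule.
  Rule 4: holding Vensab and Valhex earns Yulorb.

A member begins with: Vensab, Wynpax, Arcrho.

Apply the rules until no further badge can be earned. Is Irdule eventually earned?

Yes

With Vensab and Arcrho, Irdule is earned (Rule 3).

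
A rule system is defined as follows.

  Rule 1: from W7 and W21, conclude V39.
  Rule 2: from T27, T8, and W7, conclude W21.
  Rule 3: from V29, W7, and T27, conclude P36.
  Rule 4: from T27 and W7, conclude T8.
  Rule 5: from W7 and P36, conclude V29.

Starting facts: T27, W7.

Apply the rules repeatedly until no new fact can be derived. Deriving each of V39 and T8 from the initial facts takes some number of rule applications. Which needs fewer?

T8

T8: From T27 and W7, Rule 4 gives T8. [1 rule application]
V39: T27 and W7 hold, so T8 follows (Rule 4). T27, T8, and W7 hold, so W21 follows (Rule 2). W7 and W21 hold, so V39 follows (Rule 1). [3 rule applications]
T8 needs fewer.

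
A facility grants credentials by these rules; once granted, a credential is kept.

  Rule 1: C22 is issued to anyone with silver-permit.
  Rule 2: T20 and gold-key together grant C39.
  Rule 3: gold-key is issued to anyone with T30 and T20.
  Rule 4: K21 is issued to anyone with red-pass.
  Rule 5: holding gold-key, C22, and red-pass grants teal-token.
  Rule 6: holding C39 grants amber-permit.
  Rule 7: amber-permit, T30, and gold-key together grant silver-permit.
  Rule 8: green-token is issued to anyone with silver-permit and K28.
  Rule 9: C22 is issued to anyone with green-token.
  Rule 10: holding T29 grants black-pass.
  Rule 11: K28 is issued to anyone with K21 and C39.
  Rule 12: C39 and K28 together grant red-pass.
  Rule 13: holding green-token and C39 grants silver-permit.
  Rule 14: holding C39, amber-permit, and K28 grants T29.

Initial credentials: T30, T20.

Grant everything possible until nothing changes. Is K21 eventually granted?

No

K21 would need red-pass (Rule 4), but red-pass is never granted.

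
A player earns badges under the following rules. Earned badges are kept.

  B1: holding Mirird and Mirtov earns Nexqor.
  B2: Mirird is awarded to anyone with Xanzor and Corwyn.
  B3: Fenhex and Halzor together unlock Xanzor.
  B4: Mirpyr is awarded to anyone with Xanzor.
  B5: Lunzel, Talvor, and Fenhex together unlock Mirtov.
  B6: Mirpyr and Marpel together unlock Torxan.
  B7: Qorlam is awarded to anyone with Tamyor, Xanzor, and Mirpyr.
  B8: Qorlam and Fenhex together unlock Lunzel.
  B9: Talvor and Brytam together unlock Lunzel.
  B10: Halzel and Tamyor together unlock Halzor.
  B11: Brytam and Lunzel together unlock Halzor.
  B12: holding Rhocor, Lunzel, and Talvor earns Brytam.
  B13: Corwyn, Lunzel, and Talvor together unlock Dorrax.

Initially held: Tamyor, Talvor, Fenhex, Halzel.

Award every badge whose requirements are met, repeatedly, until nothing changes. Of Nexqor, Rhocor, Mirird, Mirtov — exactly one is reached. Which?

Mirtov

With Halzel and Tamyor, Halzor is earned (B10).
With Fenhex and Halzor, Xanzor is earned (B3).
With Xanzor, Mirpyr is earned (B4).
With Tamyor, Xanzor, and Mirpyr, Qorlam is earned (B7).
With Qorlam and Fenhex, Lunzel is earned (B8).
With Lunzel, Talvor, and Fenhex, Mirtov is earned (B5).
Nexqor would need Mirird and Mirtov (B1), but Mirird is never earned. Mirird would need Xanzor and Corwyn (B2), but Corwyn is never earned. No rule produces Rhocor, and it is not given.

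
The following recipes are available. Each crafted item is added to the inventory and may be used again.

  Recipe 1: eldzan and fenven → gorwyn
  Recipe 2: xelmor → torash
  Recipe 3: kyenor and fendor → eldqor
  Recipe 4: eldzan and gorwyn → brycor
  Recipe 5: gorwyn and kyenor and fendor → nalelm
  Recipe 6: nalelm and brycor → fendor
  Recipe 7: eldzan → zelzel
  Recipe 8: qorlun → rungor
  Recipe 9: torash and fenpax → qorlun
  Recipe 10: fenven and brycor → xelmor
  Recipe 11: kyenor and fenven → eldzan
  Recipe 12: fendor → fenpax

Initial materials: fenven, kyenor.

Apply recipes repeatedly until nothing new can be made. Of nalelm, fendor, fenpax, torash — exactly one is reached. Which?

Using Recipe 11, kyenor and fenven make eldzan.
Using Recipe 1, eldzan and fenven make gorwyn.
Using Recipe 4, eldzan and gorwyn make brycor.
Using Recipe 10, fenven and brycor make xelmor.
xelmor → torash (Recipe 2).
fenpax would need fendor (Recipe 12), but fendor is never obtained. fendor would need nalelm and brycor (Recipe 6), but nalelm is never obtained. nalelm would need gorwyn, kyenor, and fendor (Recipe 5), but fendor is never obtained.

torash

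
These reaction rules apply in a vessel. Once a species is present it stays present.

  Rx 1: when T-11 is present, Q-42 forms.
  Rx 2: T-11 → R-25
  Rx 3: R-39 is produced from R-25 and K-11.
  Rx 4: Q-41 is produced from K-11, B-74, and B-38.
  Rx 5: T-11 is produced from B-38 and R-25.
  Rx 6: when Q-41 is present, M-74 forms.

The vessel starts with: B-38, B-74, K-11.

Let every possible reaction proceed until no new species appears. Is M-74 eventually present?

K-11, B-74, and B-38 present → Q-41 forms (Rx 4).
Q-41 present → M-74 forms (Rx 6).

Yes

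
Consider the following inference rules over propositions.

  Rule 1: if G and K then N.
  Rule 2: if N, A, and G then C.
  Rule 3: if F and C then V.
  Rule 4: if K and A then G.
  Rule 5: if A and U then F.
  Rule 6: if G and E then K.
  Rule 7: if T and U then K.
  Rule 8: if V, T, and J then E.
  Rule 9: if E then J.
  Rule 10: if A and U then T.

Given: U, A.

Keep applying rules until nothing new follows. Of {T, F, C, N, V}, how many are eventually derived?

5

From A and U, Rule 5 gives F.
From A and U, Rule 10 gives T.
T and U hold, so K follows (Rule 7).
From K and A, Rule 4 gives G.
G and K hold, so N follows (Rule 1).
From N, A, and G, Rule 2 gives C.
From F and C, Rule 3 gives V.
T: reached.
F: reached.
C: reached.
N: reached.
V: reached.
All 5 are reached.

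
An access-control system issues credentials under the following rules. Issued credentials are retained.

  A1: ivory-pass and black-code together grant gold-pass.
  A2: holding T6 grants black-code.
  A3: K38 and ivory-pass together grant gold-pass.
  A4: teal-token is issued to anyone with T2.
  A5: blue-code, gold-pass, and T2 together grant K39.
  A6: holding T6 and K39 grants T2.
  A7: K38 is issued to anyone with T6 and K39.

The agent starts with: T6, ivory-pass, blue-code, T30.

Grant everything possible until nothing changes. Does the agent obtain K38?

No

K38 would need T6 and K39 (A7), but K39 is never granted.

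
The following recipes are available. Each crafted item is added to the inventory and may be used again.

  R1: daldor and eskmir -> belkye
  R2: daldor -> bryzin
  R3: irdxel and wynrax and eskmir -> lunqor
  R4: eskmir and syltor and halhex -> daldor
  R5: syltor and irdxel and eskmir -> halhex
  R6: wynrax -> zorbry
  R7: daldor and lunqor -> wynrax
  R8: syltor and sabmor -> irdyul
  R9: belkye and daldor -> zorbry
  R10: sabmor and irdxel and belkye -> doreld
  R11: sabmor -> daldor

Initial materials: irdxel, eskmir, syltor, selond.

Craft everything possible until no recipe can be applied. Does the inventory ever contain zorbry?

Yes

syltor and irdxel and eskmir -> halhex (R5).
eskmir and syltor and halhex -> daldor (R4).
Using R1, daldor and eskmir make belkye.
belkye and daldor -> zorbry (R9).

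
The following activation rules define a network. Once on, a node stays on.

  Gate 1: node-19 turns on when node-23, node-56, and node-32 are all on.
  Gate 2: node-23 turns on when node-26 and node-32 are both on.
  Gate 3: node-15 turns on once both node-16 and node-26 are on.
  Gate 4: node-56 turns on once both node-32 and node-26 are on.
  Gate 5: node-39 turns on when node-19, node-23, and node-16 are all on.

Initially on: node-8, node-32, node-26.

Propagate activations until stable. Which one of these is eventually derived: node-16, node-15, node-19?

node-19

Gate 4: node-32 and node-26 on → node-56 on.
Gate 2: node-26 and node-32 on → node-23 on.
node-23, node-56, and node-32 are on, so node-19 turns on (Gate 1).
No rule produces node-16, and it is not given. node-15 would need node-16 and node-26 (Gate 3), but node-16 never turns on.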